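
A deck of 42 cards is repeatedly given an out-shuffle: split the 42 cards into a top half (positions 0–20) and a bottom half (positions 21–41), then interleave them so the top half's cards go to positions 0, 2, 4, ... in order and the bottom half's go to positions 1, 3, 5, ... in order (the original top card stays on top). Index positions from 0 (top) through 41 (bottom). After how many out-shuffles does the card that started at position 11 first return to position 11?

Follow position 11 under repeated out-shuffles:
11 → 22 → 3 → 6 → 12 → 24 → 7 → 14 → 28 → 15 → 30 → 19 → 38 → 35 → 29 → 17 → 34 → 27 → 13 → 26 → 11
It first returns after 20 out-shuffles.

20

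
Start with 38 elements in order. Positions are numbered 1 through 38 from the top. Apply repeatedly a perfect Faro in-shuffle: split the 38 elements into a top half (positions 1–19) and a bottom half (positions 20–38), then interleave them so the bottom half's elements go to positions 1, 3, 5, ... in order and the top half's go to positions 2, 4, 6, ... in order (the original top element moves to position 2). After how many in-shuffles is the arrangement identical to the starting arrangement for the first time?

12

The in-shuffle permutes the 38 positions with cycle lengths [2, 12, 12, 12].
Every element is home exactly when every cycle has completed a whole number of laps, i.e. after lcm(2, 12) = 12 in-shuffles.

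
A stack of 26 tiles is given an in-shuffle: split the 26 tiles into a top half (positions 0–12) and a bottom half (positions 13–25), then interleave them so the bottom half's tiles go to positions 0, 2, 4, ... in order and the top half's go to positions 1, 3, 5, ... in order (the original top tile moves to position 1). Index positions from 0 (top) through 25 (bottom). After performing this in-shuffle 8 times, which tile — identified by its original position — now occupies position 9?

6

Work backwards from position 9, undoing one in-shuffle at a time:
9 ← 4 ← 15 ← 7 ← 3 ← 1 ← 0 ← 13 ← 6
So the tile now at position 9 started at position 6.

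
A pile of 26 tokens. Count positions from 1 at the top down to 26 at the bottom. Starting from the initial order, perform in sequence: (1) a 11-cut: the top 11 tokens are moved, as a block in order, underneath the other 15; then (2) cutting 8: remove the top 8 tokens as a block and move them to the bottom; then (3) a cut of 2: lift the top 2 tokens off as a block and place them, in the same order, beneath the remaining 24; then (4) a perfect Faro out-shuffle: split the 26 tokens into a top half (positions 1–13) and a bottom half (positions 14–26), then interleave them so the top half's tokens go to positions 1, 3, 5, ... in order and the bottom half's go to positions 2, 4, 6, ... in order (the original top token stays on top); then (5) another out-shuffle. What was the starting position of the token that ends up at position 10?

Undo the operations in reverse order, starting from position 10:
  undo op 5 (out-shuffle, from bottom half): 10 ← 18
  undo op 4 (out-shuffle, from bottom half): 18 ← 22
  undo op 3 (cut 2): 22 ← 24
  undo op 2 (cut 8): 24 ← 6
  undo op 1 (cut 11): 6 ← 17
So the token at position 10 came from original position 17.

17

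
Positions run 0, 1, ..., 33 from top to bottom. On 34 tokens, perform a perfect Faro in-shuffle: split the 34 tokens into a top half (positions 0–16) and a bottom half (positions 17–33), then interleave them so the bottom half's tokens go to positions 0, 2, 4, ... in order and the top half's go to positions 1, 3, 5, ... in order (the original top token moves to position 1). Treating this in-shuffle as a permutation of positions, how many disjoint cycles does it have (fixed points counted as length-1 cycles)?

Trace each unvisited position around until it returns:
(0 1 3 7 15 31 ... len 12) (2 5 11 23 12 25 ... len 12) (4 9 19) (6 13 27 20) (14 29 24)
5 cycles in total.

5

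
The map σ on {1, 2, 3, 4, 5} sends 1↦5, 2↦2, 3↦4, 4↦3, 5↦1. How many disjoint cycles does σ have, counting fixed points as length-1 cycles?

3

Cycle decomposition: (1 5) (2) (3 4).
3 cycles.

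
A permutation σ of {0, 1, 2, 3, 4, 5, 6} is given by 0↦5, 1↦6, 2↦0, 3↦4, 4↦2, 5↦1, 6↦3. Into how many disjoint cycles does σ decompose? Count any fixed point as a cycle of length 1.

Cycle decomposition: (0 5 1 6 3 4 2).
1 cycle.

1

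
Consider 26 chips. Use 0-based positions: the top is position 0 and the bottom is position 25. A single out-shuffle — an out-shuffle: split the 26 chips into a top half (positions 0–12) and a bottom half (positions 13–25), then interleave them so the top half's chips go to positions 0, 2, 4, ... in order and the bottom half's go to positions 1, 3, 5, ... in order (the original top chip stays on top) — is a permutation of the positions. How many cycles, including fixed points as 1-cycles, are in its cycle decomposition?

4

Trace each unvisited position around until it returns:
(0) (1 2 4 8 16 7 ... len 20) (5 10 20 15) (25)
4 cycles in total.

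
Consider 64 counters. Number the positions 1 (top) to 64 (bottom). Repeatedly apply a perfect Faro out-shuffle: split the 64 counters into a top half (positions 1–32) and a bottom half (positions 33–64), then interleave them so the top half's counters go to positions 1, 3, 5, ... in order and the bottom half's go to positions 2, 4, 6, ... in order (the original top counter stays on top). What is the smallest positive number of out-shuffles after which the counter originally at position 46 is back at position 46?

Follow position 46 under repeated out-shuffles:
46 → 28 → 55 → 46
It first returns after 3 out-shuffles.

3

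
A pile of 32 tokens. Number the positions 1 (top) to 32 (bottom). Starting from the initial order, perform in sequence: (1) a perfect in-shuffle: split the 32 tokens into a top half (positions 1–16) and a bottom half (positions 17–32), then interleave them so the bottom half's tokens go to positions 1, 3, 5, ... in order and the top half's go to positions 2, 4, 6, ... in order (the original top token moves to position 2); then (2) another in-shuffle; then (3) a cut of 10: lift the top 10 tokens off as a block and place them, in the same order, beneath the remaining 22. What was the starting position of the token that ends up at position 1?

Undo the operations in reverse order, starting from position 1:
  undo op 3 (cut 10): 1 ← 11
  undo op 2 (in-shuffle, from bottom half): 11 ← 22
  undo op 1 (in-shuffle, from top half): 22 ← 11
So the token at position 1 came from original position 11.

11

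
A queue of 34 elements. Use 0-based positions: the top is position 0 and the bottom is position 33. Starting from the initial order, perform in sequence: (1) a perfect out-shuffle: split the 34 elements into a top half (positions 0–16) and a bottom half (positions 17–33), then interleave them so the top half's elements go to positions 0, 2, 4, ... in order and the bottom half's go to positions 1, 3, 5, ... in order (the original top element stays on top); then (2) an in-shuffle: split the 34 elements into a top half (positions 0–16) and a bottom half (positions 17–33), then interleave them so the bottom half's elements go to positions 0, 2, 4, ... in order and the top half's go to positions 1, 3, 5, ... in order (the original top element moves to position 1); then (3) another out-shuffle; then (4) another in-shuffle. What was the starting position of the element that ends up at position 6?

Undo the operations in reverse order, starting from position 6:
  undo op 4 (in-shuffle, from bottom half): 6 ← 20
  undo op 3 (out-shuffle, from top half): 20 ← 10
  undo op 2 (in-shuffle, from bottom half): 10 ← 22
  undo op 1 (out-shuffle, from top half): 22 ← 11
So the element at position 6 came from original position 11.

11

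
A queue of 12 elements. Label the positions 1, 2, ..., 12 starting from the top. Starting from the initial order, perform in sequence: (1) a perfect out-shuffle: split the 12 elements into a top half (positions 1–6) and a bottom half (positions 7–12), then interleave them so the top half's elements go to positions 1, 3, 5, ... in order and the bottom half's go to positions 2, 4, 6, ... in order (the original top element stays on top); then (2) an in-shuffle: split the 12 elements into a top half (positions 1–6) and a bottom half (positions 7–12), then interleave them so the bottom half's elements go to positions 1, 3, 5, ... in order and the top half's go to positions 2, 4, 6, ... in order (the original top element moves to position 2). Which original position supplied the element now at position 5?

Undo the operations in reverse order, starting from position 5:
  undo op 2 (in-shuffle, from bottom half): 5 ← 9
  undo op 1 (out-shuffle, from top half): 9 ← 5
So the element at position 5 came from original position 5.

5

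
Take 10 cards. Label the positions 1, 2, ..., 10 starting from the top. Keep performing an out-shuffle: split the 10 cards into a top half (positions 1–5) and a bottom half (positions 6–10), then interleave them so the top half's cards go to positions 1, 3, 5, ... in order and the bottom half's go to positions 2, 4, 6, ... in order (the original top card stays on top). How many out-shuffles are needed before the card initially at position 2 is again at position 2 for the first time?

6

Follow position 2 under repeated out-shuffles:
2 → 3 → 5 → 9 → 8 → 6 → 2
It first returns after 6 out-shuffles.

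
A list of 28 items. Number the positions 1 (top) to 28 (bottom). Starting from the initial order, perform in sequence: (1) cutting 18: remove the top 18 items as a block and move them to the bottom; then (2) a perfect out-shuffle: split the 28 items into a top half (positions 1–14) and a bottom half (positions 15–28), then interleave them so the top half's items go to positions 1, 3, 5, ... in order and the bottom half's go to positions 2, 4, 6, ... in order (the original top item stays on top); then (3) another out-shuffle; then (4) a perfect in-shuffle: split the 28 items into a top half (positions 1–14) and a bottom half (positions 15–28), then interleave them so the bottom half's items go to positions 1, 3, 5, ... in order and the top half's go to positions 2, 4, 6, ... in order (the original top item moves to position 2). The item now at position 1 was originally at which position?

8

Undo the operations in reverse order, starting from position 1:
  undo op 4 (in-shuffle, from bottom half): 1 ← 15
  undo op 3 (out-shuffle, from top half): 15 ← 8
  undo op 2 (out-shuffle, from bottom half): 8 ← 18
  undo op 1 (cut 18): 18 ← 8
So the item at position 1 came from original position 8.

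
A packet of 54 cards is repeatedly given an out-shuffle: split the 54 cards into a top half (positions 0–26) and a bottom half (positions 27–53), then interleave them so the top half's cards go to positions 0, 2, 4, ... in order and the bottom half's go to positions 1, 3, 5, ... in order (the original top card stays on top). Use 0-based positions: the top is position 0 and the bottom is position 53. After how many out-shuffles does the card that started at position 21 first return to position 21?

52

Follow position 21 under repeated out-shuffles:
21 → 42 → 31 → 9 → 18 → 36 → 19 → 38 → ... → 21 (length 52)
It first returns after 52 out-shuffles.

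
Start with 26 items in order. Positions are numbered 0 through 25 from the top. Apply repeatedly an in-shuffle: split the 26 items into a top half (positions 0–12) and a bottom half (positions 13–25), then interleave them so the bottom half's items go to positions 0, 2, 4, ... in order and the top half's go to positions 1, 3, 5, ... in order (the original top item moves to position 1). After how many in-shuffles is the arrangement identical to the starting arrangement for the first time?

18

The in-shuffle permutes the 26 positions with cycle lengths [2, 6, 18].
Every item is home exactly when every cycle has completed a whole number of laps, i.e. after lcm(2, 6, 18) = 18 in-shuffles.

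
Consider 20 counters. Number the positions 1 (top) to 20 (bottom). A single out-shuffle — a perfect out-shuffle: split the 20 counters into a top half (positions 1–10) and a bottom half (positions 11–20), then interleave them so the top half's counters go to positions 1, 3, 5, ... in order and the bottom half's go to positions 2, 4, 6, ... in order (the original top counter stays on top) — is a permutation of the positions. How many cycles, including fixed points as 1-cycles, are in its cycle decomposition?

Trace each unvisited position around until it returns:
(1) (2 3 5 9 17 14 ... len 18) (20)
3 cycles in total.

3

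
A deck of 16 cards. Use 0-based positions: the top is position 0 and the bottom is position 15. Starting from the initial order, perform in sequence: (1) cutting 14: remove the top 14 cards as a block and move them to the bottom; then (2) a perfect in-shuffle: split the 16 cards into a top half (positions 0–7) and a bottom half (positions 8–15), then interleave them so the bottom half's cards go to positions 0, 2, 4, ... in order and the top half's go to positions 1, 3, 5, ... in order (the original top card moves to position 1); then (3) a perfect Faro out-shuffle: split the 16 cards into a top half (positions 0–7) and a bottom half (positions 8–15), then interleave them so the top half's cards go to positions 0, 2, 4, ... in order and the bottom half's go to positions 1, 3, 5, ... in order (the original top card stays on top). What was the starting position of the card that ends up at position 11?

4

Undo the operations in reverse order, starting from position 11:
  undo op 3 (out-shuffle, from bottom half): 11 ← 13
  undo op 2 (in-shuffle, from top half): 13 ← 6
  undo op 1 (cut 14): 6 ← 4
So the card at position 11 came from original position 4.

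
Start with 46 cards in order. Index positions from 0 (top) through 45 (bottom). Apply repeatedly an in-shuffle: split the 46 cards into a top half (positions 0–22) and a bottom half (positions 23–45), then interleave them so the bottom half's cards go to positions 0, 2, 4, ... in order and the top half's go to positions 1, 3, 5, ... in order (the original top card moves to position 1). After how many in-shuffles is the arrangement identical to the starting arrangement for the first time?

23

The in-shuffle permutes the 46 positions with cycle lengths [23, 23].
Every card is home exactly when every cycle has completed a whole number of laps, i.e. after lcm(23) = 23 in-shuffles.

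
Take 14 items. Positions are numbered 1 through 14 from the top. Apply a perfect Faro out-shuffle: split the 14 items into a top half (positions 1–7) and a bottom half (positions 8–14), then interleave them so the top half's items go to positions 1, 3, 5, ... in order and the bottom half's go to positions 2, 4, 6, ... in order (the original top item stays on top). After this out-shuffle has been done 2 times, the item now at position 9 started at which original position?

Work backwards from position 9, undoing one out-shuffle at a time:
9 ← 5 ← 3
So the item now at position 9 started at position 3.

3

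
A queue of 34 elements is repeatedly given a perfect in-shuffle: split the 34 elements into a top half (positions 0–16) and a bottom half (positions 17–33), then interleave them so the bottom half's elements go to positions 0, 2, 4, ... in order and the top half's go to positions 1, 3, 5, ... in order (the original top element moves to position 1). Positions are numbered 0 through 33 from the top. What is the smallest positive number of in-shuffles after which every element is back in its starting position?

12

The in-shuffle permutes the 34 positions with cycle lengths [3, 3, 4, 12, 12].
Every element is home exactly when every cycle has completed a whole number of laps, i.e. after lcm(3, 4, 12) = 12 in-shuffles.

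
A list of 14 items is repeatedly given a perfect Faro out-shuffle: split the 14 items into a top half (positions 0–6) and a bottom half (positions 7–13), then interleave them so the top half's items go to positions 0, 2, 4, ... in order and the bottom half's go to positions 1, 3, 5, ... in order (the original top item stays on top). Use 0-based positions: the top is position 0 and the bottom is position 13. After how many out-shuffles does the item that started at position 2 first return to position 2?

12

Follow position 2 under repeated out-shuffles:
2 → 4 → 8 → 3 → 6 → 12 → 11 → 9 → 5 → 10 → 7 → 1 → 2
It first returns after 12 out-shuffles.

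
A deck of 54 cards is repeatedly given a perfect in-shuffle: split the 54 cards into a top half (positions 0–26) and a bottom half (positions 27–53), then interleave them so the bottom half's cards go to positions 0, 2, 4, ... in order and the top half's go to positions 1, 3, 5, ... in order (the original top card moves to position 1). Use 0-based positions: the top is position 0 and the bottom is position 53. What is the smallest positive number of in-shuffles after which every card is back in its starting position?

20

The in-shuffle permutes the 54 positions with cycle lengths [4, 10, 20, 20].
Every card is home exactly when every cycle has completed a whole number of laps, i.e. after lcm(4, 10, 20) = 20 in-shuffles.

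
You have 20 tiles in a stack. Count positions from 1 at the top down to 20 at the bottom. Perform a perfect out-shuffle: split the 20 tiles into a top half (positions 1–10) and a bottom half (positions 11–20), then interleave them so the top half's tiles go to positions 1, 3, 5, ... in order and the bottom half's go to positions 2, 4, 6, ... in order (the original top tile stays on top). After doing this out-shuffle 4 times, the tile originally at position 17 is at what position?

10

Track the tile's position through each out-shuffle:
17 → 14 → 8 → 15 → 10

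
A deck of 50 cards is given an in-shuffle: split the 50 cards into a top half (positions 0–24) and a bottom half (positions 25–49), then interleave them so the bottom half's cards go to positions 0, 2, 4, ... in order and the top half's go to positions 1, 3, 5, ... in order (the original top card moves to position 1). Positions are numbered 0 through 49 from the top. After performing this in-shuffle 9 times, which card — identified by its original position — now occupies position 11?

Work backwards from position 11, undoing one in-shuffle at a time:
11 ← 5 ← 2 ← 26 ← 38 ← 44 ← 47 ← 23 ← 11 ← 5
So the card now at position 11 started at position 5.

5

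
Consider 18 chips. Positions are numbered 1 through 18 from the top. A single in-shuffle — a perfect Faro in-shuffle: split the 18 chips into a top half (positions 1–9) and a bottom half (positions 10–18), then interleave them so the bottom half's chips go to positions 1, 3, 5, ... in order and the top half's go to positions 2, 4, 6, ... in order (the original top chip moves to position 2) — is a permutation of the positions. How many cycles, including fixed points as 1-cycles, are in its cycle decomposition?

Trace each unvisited position around until it returns:
(1 2 4 8 16 13 ... len 18)
1 cycle in total.

1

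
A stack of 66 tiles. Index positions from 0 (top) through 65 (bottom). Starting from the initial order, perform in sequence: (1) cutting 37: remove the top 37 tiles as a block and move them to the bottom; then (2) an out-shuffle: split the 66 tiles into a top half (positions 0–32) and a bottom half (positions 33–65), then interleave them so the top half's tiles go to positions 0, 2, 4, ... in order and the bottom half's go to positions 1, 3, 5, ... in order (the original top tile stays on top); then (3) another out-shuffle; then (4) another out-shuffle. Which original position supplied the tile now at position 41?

33

Undo the operations in reverse order, starting from position 41:
  undo op 4 (out-shuffle, from bottom half): 41 ← 53
  undo op 3 (out-shuffle, from bottom half): 53 ← 59
  undo op 2 (out-shuffle, from bottom half): 59 ← 62
  undo op 1 (cut 37): 62 ← 33
So the tile at position 41 came from original position 33.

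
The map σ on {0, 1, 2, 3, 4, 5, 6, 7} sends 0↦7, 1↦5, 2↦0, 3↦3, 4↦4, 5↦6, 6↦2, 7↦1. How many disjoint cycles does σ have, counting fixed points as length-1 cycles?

Cycle decomposition: (0 7 1 5 6 2) (3) (4).
3 cycles.

3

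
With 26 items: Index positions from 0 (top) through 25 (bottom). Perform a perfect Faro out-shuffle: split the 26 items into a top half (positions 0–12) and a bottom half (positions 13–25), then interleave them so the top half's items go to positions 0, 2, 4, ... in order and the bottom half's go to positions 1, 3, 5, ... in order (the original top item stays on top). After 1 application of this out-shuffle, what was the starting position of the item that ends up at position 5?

Work backwards from position 5, undoing one out-shuffle at a time:
5 ← 15
So the item now at position 5 started at position 15.

15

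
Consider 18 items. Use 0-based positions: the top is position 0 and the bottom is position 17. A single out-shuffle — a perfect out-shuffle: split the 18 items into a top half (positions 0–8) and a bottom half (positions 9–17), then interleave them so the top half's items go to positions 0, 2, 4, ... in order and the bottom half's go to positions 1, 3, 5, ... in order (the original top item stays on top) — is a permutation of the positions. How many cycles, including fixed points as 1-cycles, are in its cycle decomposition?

4

Trace each unvisited position around until it returns:
(0) (1 2 4 8 16 15 13 9) (3 6 12 7 14 11 5 10) (17)
4 cycles in total.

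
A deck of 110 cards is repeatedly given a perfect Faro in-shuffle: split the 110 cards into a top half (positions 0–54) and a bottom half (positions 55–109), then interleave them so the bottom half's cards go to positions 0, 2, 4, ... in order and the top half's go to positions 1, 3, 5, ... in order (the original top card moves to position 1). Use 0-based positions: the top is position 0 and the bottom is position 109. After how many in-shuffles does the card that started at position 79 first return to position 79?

36

Follow position 79 under repeated in-shuffles:
79 → 48 → 97 → 84 → 58 → 6 → 13 → 27 → ... → 79 (length 36)
It first returns after 36 in-shuffles.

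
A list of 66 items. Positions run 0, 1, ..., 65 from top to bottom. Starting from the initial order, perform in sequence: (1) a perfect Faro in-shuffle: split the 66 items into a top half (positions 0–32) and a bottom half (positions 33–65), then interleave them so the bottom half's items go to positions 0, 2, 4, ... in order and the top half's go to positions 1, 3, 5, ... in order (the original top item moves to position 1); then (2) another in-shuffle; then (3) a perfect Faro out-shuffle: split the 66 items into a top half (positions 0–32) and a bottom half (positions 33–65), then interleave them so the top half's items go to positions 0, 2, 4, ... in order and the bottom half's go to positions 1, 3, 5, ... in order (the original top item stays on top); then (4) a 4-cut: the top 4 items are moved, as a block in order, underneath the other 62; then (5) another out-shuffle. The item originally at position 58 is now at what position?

Track the item from position 58 forward through each operation:
  after op 1 (in-shuffle): 58 → 50
  after op 2 (in-shuffle): 50 → 34
  after op 3 (out-shuffle): 34 → 3
  after op 4 (cut 4): 3 → 65
  after op 5 (out-shuffle): 65 → 65

65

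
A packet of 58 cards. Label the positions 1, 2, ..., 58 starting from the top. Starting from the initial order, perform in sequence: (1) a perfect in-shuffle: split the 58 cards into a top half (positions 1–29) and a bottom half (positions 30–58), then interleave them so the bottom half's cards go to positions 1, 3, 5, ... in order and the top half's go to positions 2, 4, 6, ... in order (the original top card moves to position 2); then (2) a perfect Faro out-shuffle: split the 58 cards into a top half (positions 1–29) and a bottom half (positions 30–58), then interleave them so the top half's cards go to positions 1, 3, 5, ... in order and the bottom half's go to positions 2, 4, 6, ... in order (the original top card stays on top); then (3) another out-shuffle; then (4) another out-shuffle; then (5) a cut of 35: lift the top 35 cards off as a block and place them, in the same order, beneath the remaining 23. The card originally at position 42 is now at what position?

Track the card from position 42 forward through each operation:
  after op 1 (in-shuffle): 42 → 25
  after op 2 (out-shuffle): 25 → 49
  after op 3 (out-shuffle): 49 → 40
  after op 4 (out-shuffle): 40 → 22
  after op 5 (cut 35): 22 → 45

45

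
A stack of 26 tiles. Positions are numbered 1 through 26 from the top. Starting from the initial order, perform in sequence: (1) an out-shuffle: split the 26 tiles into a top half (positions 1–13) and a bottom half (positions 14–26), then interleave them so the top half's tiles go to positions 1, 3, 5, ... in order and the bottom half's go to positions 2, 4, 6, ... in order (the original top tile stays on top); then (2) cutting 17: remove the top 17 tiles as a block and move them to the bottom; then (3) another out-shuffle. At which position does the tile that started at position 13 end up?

Track the tile from position 13 forward through each operation:
  after op 1 (out-shuffle): 13 → 25
  after op 2 (cut 17): 25 → 8
  after op 3 (out-shuffle): 8 → 15

15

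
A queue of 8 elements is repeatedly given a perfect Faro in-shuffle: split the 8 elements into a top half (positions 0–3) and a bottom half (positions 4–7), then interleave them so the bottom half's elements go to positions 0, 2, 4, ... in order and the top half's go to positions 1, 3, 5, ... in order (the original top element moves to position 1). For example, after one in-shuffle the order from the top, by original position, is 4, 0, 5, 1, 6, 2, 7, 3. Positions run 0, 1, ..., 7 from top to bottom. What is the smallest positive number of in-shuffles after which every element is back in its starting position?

The in-shuffle permutes the 8 positions with cycle lengths [2, 6].
Every element is home exactly when every cycle has completed a whole number of laps, i.e. after lcm(2, 6) = 6 in-shuffles.

6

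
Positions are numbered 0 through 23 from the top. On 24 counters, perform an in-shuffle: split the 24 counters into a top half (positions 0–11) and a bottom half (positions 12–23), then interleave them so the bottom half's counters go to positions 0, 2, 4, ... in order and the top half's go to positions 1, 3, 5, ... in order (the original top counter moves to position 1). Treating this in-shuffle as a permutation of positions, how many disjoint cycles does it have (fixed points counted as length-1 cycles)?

2

Trace each unvisited position around until it returns:
(0 1 3 7 15 6 ... len 20) (4 9 19 14)
2 cycles in total.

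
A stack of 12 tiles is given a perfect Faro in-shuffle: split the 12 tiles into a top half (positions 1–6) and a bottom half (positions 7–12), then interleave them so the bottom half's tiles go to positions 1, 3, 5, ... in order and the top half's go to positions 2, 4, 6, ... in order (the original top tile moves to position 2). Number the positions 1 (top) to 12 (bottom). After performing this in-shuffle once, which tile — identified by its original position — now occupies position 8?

Work backwards from position 8, undoing one in-shuffle at a time:
8 ← 4
So the tile now at position 8 started at position 4.

4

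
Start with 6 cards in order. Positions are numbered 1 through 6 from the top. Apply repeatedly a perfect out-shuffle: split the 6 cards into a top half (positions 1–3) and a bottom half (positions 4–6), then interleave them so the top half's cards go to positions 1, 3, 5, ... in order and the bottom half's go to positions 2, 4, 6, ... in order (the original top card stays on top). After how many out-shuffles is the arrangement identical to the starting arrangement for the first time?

4

The out-shuffle permutes the 6 positions with cycle lengths [1, 1, 4].
Every card is home exactly when every cycle has completed a whole number of laps, i.e. after lcm(1, 4) = 4 out-shuffles.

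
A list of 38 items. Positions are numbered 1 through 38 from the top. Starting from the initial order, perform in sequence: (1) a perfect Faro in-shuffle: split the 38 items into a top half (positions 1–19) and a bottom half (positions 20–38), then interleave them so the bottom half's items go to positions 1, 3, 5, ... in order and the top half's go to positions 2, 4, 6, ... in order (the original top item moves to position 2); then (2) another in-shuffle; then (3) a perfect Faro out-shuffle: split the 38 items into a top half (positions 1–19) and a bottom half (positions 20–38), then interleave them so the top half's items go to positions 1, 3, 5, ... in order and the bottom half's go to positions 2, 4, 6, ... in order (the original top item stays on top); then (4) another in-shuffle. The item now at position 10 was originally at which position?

Undo the operations in reverse order, starting from position 10:
  undo op 4 (in-shuffle, from top half): 10 ← 5
  undo op 3 (out-shuffle, from top half): 5 ← 3
  undo op 2 (in-shuffle, from bottom half): 3 ← 21
  undo op 1 (in-shuffle, from bottom half): 21 ← 30
So the item at position 10 came from original position 30.

30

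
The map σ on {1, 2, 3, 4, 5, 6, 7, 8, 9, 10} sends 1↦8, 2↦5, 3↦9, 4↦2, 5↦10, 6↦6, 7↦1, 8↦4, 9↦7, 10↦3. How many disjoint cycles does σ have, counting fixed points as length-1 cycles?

Cycle decomposition: (1 8 4 2 5 10 3 9 7) (6).
2 cycles.

2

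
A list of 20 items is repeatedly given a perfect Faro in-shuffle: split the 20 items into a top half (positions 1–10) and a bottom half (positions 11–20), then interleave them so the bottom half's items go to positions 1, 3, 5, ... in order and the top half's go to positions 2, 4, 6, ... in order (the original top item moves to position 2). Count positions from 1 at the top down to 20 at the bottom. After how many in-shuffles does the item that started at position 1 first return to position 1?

6

Follow position 1 under repeated in-shuffles:
1 → 2 → 4 → 8 → 16 → 11 → 1
It first returns after 6 in-shuffles.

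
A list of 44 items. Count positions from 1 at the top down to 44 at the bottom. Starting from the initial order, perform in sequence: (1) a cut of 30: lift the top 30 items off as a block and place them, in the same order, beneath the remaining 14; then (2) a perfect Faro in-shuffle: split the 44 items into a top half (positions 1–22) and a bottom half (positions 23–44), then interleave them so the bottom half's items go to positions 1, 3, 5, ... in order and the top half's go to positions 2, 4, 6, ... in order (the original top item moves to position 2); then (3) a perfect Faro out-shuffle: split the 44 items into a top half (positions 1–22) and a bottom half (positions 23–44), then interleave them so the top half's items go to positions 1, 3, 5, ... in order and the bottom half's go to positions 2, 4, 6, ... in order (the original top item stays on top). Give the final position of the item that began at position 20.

Track the item from position 20 forward through each operation:
  after op 1 (cut 30): 20 → 34
  after op 2 (in-shuffle): 34 → 23
  after op 3 (out-shuffle): 23 → 2

2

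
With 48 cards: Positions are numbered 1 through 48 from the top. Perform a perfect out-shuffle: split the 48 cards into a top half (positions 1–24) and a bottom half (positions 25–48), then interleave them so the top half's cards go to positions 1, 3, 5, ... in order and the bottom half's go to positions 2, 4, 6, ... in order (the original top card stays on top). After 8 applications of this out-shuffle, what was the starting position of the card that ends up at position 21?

40

Work backwards from position 21, undoing one out-shuffle at a time:
21 ← 11 ← 6 ← 27 ← 14 ← 31 ← 16 ← 32 ← 40
So the card now at position 21 started at position 40.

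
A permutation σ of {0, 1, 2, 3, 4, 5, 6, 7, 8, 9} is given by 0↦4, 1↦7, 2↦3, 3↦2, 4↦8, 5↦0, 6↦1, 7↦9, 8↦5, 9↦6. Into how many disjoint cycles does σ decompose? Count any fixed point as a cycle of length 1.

3

Cycle decomposition: (0 4 8 5) (1 7 9 6) (2 3).
3 cycles.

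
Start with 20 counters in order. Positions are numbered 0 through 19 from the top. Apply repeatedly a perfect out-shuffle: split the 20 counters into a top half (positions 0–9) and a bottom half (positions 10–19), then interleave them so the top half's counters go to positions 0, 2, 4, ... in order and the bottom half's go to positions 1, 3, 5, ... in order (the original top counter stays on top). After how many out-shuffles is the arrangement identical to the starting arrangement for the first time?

18

The out-shuffle permutes the 20 positions with cycle lengths [1, 1, 18].
Every counter is home exactly when every cycle has completed a whole number of laps, i.e. after lcm(1, 18) = 18 out-shuffles.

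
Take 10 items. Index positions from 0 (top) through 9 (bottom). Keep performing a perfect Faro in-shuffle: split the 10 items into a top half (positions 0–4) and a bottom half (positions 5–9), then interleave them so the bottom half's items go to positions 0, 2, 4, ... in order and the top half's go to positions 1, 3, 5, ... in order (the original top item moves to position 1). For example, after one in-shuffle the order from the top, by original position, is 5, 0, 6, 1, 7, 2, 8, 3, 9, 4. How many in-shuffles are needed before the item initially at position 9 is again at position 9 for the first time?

10

Follow position 9 under repeated in-shuffles:
9 → 8 → 6 → 2 → 5 → 0 → 1 → 3 → 7 → 4 → 9
It first returns after 10 in-shuffles.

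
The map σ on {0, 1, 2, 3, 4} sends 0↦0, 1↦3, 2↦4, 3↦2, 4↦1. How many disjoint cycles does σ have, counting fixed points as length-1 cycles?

2

Cycle decomposition: (0) (1 3 2 4).
2 cycles.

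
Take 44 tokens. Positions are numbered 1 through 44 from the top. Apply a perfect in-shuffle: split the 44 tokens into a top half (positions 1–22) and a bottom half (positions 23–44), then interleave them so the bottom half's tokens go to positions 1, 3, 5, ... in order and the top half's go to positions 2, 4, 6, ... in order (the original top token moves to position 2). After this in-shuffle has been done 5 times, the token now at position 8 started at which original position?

34

Work backwards from position 8, undoing one in-shuffle at a time:
8 ← 4 ← 2 ← 1 ← 23 ← 34
So the token now at position 8 started at position 34.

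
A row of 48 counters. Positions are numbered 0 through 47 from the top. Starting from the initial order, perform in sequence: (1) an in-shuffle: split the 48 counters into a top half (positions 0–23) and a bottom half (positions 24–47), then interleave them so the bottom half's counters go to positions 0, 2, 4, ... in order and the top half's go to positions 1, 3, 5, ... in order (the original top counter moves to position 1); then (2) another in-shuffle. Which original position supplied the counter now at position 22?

17

Undo the operations in reverse order, starting from position 22:
  undo op 2 (in-shuffle, from bottom half): 22 ← 35
  undo op 1 (in-shuffle, from top half): 35 ← 17
So the counter at position 22 came from original position 17.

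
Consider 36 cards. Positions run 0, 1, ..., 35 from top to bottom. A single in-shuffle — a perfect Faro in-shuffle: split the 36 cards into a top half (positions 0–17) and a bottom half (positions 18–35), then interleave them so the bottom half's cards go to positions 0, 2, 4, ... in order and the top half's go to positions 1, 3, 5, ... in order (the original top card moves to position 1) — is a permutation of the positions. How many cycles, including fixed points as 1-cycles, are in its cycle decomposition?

1

Trace each unvisited position around until it returns:
(0 1 3 7 15 31 ... len 36)
1 cycle in total.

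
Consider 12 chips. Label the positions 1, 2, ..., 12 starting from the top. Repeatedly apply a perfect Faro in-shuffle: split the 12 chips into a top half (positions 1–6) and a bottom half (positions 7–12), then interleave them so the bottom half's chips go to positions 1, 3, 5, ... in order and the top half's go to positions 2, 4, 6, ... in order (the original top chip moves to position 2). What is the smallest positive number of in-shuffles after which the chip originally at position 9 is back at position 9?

12

Follow position 9 under repeated in-shuffles:
9 → 5 → 10 → 7 → 1 → 2 → 4 → 8 → 3 → 6 → 12 → 11 → 9
It first returns after 12 in-shuffles.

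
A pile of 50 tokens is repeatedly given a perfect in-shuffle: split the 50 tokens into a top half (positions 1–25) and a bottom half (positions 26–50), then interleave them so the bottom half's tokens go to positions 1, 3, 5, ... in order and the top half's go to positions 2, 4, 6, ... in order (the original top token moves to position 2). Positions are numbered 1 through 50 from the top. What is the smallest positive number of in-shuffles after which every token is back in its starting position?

The in-shuffle permutes the 50 positions with cycle lengths [2, 8, 8, 8, 8, 8, 8].
Every token is home exactly when every cycle has completed a whole number of laps, i.e. after lcm(2, 8) = 8 in-shuffles.

8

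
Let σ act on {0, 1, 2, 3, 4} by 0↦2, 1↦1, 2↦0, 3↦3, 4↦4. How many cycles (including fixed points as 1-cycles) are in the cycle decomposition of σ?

4

Cycle decomposition: (0 2) (1) (3) (4).
4 cycles.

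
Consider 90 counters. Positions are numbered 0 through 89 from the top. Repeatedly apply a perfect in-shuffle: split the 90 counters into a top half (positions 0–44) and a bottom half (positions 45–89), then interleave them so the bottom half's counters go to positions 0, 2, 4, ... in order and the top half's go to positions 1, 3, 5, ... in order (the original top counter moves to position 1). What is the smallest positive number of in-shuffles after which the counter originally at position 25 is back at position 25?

Follow position 25 under repeated in-shuffles:
25 → 51 → 12 → 25
It first returns after 3 in-shuffles.

3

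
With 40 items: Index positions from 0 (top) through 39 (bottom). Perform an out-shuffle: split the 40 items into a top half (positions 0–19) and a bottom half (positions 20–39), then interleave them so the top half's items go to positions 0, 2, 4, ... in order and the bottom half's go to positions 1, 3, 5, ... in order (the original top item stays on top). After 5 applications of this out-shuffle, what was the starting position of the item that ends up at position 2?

Work backwards from position 2, undoing one out-shuffle at a time:
2 ← 1 ← 20 ← 10 ← 5 ← 22
So the item now at position 2 started at position 22.

22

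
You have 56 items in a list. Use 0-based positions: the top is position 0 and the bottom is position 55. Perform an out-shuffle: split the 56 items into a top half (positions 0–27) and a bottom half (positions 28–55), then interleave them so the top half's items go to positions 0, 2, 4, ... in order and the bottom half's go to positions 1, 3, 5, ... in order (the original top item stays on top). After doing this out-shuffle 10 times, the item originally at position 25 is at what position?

25

Track the item's position through each out-shuffle:
25 → 50 → 45 → 35 → 15 → 30 → 5 → 10 → 20 → 40 → 25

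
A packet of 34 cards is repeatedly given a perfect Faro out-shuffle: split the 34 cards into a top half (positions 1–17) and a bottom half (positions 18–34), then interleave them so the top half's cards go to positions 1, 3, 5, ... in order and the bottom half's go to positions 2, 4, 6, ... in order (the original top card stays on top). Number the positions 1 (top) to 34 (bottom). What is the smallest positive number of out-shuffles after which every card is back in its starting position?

The out-shuffle permutes the 34 positions with cycle lengths [1, 1, 2, 10, 10, 10].
Every card is home exactly when every cycle has completed a whole number of laps, i.e. after lcm(1, 2, 10) = 10 out-shuffles.

10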